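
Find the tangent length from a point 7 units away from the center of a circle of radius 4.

tangent = √(d² - r²) = √(7² - 4²) = √(49 - 16) = √33 = sqrt(33)

sqrt(33)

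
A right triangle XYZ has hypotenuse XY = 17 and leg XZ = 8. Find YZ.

Rearranging the Pythagorean theorem to solve for the unknown leg:
leg^2 = hypotenuse^2 - known_leg^2 = 289 - 64 = 225
leg = sqrt(225) = 15.

15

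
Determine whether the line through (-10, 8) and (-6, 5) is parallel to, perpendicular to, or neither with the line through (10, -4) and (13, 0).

Slope of line 1: m1 = (5 - 8)/(-6 - -10) = -3/4 = -3/4
Slope of line 2: m2 = (0 - -4)/(13 - 10) = 4/3 = 4/3
m1 * m2 = -1, so perpendicular.

Perpendicular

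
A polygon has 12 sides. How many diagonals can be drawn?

Each of the 12 vertices connects to 9 non-adjacent vertices via diagonals.
Total connections = 12 × 9 = 108, but each diagonal is counted twice.
Number of diagonals = 108 / 2 = 54.

54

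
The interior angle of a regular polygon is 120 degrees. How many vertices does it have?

Exterior angle = 180 - 120 = 60. n = 360 / 60 = 6.

6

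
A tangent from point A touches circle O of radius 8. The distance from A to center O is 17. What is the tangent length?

The tangent, radius, and line from the external point to the center form a right triangle.
The right angle is where the tangent meets the radius.
By the Pythagorean theorem: tangent² + 8² = 17²
tangent² = 289 - 64 = 225
tangent = 15

15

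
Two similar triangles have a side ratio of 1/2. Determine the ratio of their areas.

Area ratio = (side ratio)^2 = (1/2)^2 = 1:4.

1:4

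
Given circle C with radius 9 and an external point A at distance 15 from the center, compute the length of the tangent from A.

The tangent, radius, and line from the external point to the center form a right triangle.
The right angle is where the tangent meets the radius.
By the Pythagorean theorem: tangent² + 9² = 15²
tangent² = 225 - 81 = 144
tangent = 12

12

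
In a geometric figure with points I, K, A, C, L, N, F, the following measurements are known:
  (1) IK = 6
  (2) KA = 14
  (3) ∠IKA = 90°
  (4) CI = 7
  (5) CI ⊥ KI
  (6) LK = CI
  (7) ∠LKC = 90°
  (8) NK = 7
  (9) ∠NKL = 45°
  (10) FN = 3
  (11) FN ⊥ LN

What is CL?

From the given relations: LK = CI = 7.
Step 1: By the law of cosines on triangle CIK: CK² = 7² + 6² − 2·7·6·cos(90°) = 85, so CK = √85.
Step 2: By the law of cosines on triangle CKL: CL² = √85² + 7² − 2·√85·7·cos(90°) = 134, so CL = √134.

Therefore, the length of CL = √134.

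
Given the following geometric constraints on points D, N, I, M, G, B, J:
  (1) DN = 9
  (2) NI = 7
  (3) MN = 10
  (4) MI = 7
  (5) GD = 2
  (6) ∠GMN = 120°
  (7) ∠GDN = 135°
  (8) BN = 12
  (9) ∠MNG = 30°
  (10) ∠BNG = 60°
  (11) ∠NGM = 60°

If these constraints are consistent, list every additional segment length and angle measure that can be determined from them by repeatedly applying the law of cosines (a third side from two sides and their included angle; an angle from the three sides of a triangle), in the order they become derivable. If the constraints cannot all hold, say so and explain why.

These constraints are not satisfiable: (6), (9) and (11) are the three interior angles of triangle GMN, which must sum to 180°, but 120° + 30° + 60° = 210°. No planar figure meets all of them, so nothing further can be derived.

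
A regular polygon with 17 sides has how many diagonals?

Each of the 17 vertices connects to 14 non-adjacent vertices via diagonals.
Total connections = 17 × 14 = 238, but each diagonal is counted twice.
Number of diagonals = 238 / 2 = 119.

119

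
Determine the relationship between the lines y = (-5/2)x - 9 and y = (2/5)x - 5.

Slope of line 1: m1 = -5/2
Slope of line 2: m2 = 2/5
Two lines are perpendicular when the product of their slopes is -1 (negative reciprocals).
m1 * m2 = (-5/2) * (2/5) = -1, confirming perpendicularity.

Perpendicular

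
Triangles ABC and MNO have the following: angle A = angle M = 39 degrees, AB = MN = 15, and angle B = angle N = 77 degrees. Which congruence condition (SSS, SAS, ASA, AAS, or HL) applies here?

Consider the given information: angle A = angle M = 39 degrees, AB = MN = 15, and angle B = angle N = 77 degrees
This is not SAS or HL: SAS requires two sides and the included angle between them. HL only applies to right triangles with matching hypotenuse and leg.
The correct criterion is ASA. Two pairs of corresponding angles and the included side are equal (Angle-Side-Angle).

ASA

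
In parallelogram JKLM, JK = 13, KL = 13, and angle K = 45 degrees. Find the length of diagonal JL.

The diagonal of a parallelogram can be found by treating two adjacent sides and the diagonal as a triangle.
Applying the law of cosines with sides 13, 13 and included angle 45°:
d^2 = 169 + 169 - 338*cos(45°) = 338 - 169*sqrt(2)
d = 13*sqrt(2 - sqrt(2))

13*sqrt(2 - sqrt(2))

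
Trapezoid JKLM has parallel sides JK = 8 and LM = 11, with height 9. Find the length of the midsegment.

The midsegment of a trapezoid = (base1 + base2) / 2
midsegment = (8 + 11) / 2
midsegment = 19 / 2
midsegment = 19/2

19/2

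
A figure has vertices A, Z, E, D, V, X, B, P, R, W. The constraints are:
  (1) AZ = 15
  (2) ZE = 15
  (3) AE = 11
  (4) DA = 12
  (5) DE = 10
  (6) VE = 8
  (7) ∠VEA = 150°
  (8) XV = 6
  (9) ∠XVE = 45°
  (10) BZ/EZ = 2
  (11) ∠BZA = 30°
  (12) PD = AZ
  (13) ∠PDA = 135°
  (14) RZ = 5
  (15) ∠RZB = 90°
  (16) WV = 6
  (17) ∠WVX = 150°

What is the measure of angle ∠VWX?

Step 1: By the law of cosines on triangle WVX: WX² = 6² + 6² − 2·6·6·cos(150°) = 134.35, so WX ≈ 11.59.
Step 2: By the inverse law of cosines on triangle VWX: cos(∠VWX) = (6² + 11.59² − 6²) / (2·6·11.59) = 134.35/139.09 = 0.9659, so ∠VWX = 15°.

Therefore, the measure of angle ∠VWX = 15°.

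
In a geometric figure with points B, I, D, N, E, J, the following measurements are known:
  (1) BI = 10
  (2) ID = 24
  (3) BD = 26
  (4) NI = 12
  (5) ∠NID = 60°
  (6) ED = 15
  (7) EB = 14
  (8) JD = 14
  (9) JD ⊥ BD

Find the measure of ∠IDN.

Step 1: By the law of cosines on triangle DIN: DN² = 24² + 12² − 2·24·12·cos(60°) = 432, so DN = 12·√3.
Step 2: By the inverse law of cosines on triangle IDN: cos(∠IDN) = (24² + (12·√3)² − 12²) / (2·24·12·√3) = 864/997.66 = 0.866, so ∠IDN = 30°.

Therefore, the measure of angle ∠IDN = 30°.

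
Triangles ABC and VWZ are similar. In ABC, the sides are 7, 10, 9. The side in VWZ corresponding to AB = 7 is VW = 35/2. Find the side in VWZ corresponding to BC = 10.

Since the triangles are similar, the ratio of corresponding sides is constant.
Scale factor k = VW / AB = 35/2 / 7 = 5/2
WZ = k * BC = 5/2 * 10 = 25

25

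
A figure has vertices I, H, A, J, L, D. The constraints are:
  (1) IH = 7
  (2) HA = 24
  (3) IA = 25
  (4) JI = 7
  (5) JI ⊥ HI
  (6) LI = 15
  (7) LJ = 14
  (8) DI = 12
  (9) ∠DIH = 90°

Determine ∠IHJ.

Step 1: By the law of cosines on triangle HIJ: HJ² = 7² + 7² − 2·7·7·cos(90°) = 98, so HJ = 7·√2.
Step 2: By the inverse law of cosines on triangle IHJ: cos(∠IHJ) = (7² + (7·√2)² − 7²) / (2·7·7·√2) = 98/138.59 = 0.7071, so ∠IHJ = 45°.

Therefore, the measure of angle ∠IHJ = 45°.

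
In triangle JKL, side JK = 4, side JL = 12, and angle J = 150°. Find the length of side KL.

By the law of cosines: KL^2 = JK^2 + JL^2 - 2*JK*JL*cos(J)
KL^2 = 4^2 + 12^2 - 2*4*12*cos(150°)
KL^2 = 16 + 144 - 96*(-sqrt(3)/2)
KL^2 = 48*sqrt(3) + 160
KL = 4*sqrt(3*sqrt(3) + 10)

4*sqrt(3*sqrt(3) + 10)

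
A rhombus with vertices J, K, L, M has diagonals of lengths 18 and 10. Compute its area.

Area = (18 * 10) / 2 = 180 / 2 = 90

90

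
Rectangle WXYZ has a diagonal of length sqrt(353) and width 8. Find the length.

b = sqrt(d^2 - a^2) = sqrt(353 - 64) = sqrt(289) = 17

17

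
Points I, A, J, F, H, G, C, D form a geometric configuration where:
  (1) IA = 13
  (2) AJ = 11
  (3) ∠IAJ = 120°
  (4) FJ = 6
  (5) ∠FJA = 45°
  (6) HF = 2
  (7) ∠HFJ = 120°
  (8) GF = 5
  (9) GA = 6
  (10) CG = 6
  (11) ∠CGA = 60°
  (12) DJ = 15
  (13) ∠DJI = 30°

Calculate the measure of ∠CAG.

Step 1: By the law of cosines on triangle AGC: AC² = 6² + 6² − 2·6·6·cos(60°) = 36, so AC = 6.
Step 2: By the inverse law of cosines on triangle CAG: cos(∠CAG) = (6² + 6² − 6²) / (2·6·6) = 36/72 = 0.5, so ∠CAG = 60°.

Therefore, the measure of angle ∠CAG = 60°.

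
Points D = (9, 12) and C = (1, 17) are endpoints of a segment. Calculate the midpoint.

The midpoint is the point halfway along the segment.
Move half the horizontal distance: 9 + (1 - 9)/2 = 9 + -8/2 = 5
Move half the vertical distance: 12 + (17 - 12)/2 = 12 + 5/2 = 29/2
Midpoint = (5, 29/2)

(5, 29/2)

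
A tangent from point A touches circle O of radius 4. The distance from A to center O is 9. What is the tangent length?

The tangent, radius, and line from the external point to the center form a right triangle.
The right angle is where the tangent meets the radius.
By the Pythagorean theorem: tangent² + 4² = 9²
tangent² = 81 - 16 = 65
tangent = sqrt(65)

sqrt(65)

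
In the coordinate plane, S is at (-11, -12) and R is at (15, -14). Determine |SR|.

The horizontal distance is |15 - -11| = 26 and the vertical distance is |-14 - -12| = 2.
By the Pythagorean theorem, d = sqrt(26^2 + 2^2) = sqrt(680) = 2*sqrt(170).

2*sqrt(170)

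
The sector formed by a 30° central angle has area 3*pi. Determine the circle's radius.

The sector covers 30°/360° = 1/12 of the full circle.
Full circle area = 3*pi / 1/12 = 36*pi.
Since full area = πr², we get r² = 36*pi/π = 36, so r = 6.

6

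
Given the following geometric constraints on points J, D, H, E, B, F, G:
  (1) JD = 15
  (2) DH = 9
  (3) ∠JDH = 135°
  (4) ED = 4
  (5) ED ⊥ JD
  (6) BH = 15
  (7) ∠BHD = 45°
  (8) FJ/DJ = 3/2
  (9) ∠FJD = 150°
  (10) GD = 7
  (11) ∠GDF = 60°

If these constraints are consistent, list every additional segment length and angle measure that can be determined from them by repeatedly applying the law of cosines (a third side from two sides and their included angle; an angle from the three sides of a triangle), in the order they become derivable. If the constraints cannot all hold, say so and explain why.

The constraints are consistent. Derivable facts, in order:
After 1 step:
- DB ≈ 10.73
- DF ≈ 36.27
- JE ≈ 15.52
- JH ≈ 22.29
After 2 steps:
- FG ≈ 33.33
- ∠BDH = 98.61°
- ∠DBH = 36.39°
- ∠DEJ = 75.07°
- ∠DFJ = 11.93°
- ∠DHJ = 28.41°
- ∠DJE = 14.93°
- ∠DJH = 16.59°
- ∠FDJ = 18.07°
After 3 steps:
- ∠DFG = 10.48°
- ∠DGF = 109.52°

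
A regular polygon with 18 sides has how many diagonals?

Each of the 18 vertices connects to 15 non-adjacent vertices via diagonals.
Total connections = 18 × 15 = 270, but each diagonal is counted twice.
Number of diagonals = 270 / 2 = 135.

135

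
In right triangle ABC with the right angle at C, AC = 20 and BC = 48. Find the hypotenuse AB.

By the Pythagorean theorem: AB^2 = AC^2 + BC^2
AB^2 = 20^2 + 48^2 = 400 + 2304 = 2704
AB = sqrt(2704) = 52

52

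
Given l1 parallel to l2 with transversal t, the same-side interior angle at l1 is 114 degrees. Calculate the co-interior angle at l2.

Co-interior (same-side interior) angles are between the parallel lines on the same side of the transversal.
Unlike corresponding or alternate interior angles, they are supplementary rather than equal.
So the angle = 180 - 114 = 66 degrees.

66 degrees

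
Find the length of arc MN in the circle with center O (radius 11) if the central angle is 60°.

The full circumference is 2πr = 2π(11) = 22*pi.
The arc spans 60° out of 360°, which is a fraction of 1/6.
Arc length = 22*pi × 1/6 = 11*pi/3.

11*pi/3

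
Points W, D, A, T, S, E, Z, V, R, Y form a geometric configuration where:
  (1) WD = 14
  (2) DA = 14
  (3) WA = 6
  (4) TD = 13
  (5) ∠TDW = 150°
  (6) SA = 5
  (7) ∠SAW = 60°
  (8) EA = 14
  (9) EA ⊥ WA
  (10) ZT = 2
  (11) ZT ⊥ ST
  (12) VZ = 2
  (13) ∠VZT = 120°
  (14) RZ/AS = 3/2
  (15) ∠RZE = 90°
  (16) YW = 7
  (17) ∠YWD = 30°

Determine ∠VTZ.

Step 1: By the law of cosines on triangle TZV: TV² = 2² + 2² − 2·2·2·cos(120°) = 12, so TV = 2·√3.
Step 2: By the inverse law of cosines on triangle VTZ: cos(∠VTZ) = ((2·√3)² + 2² − 2²) / (2·2·√3·2) = 12/13.86 = 0.866, so ∠VTZ = 30°.

Therefore, the measure of angle ∠VTZ = 30°.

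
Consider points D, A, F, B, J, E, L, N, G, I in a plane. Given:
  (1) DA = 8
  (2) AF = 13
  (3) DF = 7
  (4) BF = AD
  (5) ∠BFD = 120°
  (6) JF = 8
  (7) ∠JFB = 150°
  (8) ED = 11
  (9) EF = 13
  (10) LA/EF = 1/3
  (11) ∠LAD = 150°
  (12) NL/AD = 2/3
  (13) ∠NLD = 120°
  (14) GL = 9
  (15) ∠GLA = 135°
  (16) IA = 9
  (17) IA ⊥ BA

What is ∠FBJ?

From the given relations: BF = AD = 8.
Step 1: By the law of cosines on triangle BFJ: BJ² = 8² + 8² − 2·8·8·cos(150°) = 238.85, so BJ ≈ 15.45.
Step 2: By the inverse law of cosines on triangle FBJ: cos(∠FBJ) = (8² + 15.45² − 8²) / (2·8·15.45) = 238.85/247.28 = 0.9659, so ∠FBJ = 15°.

Therefore, the measure of angle ∠FBJ = 15°.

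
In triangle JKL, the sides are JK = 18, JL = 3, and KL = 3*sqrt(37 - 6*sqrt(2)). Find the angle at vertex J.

By the inverse law of cosines: cos(J) = (JK² + JL² - KL²) / (2 × JK × JL)
cos(J) = (18² + 3² - (3*sqrt(37 - 6*sqrt(2)))²) / (2 × 18 × 3)
cos(J) = (324 + 9 - (333 - 54*sqrt(2))) / 108
cos(J) = sqrt(2)/2
J = arccos(sqrt(2)/2) = 45°

45°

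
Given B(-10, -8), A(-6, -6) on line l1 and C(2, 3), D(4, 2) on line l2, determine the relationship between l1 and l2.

Slope of line 1: m1 = (-6 - -8)/(-6 - -10) = 2/4 = 1/2
Slope of line 2: m2 = (2 - 3)/(4 - 2) = -1/2 = -1/2
For parallel lines we need equal slopes: 1/2 != -1/2.
For perpendicular lines we need m1*m2 = -1: (1/2)(-1/2) = -1/4 != -1.
Since neither condition holds, the lines are neither parallel nor perpendicular.

Neither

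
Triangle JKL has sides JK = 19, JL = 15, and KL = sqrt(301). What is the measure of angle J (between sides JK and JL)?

cos(J) = (19² + 15² - (sqrt(301))²) / (2 × 19 × 15) = 1/2, so J = arccos(1/2) = 60°.

60°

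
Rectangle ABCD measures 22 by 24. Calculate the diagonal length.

A rectangle's diagonal splits it into two right triangles, with the diagonal as the hypotenuse.
By the Pythagorean theorem, d^2 = 22^2 + 24^2 = 1060.
Therefore d = sqrt(1060) = 2*sqrt(265).

2*sqrt(265)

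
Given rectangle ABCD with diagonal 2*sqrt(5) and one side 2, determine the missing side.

The diagonal of a rectangle forms a right triangle with the two sides.
Rearranging the Pythagorean theorem: missing side = sqrt(d^2 - known^2).
= sqrt(20 - 4) = sqrt(16) = 4.

4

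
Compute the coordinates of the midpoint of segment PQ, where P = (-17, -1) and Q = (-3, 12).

The midpoint is the average of the coordinates:
x: (-17 + -3)/2 = -10
y: (-1 + 12)/2 = 11/2
Midpoint = (-10, 11/2)

(-10, 11/2)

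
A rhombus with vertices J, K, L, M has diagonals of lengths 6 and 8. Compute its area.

Area of a rhombus = (d1 * d2) / 2
Area = (6 * 8) / 2
Area = 48 / 2
Area = 24

24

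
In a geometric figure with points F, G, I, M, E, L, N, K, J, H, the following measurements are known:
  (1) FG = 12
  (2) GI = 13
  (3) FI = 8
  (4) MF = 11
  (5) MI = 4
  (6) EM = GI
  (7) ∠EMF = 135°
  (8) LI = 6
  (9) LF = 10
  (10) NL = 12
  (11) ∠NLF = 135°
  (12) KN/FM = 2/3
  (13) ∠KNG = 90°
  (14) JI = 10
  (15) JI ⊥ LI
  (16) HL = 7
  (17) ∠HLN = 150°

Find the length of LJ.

Step 1: By the law of cosines on triangle LIJ: LJ² = 6² + 10² − 2·6·10·cos(90°) = 136, so LJ = 2·√34.

Therefore, the length of LJ = 2·√34.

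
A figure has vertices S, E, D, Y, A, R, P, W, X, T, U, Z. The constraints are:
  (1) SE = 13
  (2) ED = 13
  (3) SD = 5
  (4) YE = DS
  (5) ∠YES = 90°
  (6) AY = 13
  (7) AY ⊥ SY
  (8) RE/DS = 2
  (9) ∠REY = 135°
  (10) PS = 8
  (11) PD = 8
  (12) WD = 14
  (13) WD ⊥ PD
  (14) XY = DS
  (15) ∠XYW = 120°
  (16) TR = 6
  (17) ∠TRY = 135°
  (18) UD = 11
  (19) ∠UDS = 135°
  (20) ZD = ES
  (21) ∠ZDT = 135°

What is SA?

From the given relations: YE = DS = 5.
Step 1: By the law of cosines on triangle SEY: SY² = 13² + 5² − 2·13·5·cos(90°) = 194, so SY = √194.
Step 2: By the law of cosines on triangle SYA: SA² = √194² + 13² − 2·√194·13·cos(90°) = 363, so SA = 11·√3.

Therefore, the length of SA = 11·√3.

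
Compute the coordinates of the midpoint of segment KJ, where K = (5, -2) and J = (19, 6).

The midpoint is the point halfway along the segment.
Move half the horizontal distance: 5 + (19 - 5)/2 = 5 + 14/2 = 12
Move half the vertical distance: -2 + (6 - -2)/2 = -2 + 8/2 = 2
Midpoint = (12, 2)

(12, 2)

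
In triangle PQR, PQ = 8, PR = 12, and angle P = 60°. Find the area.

When two sides and the included angle are known, the area formula is (1/2)ab sin(C).
The height from one side to the opposite vertex is 12 sin(60°) = 6*sqrt(3).
Area = (1/2) * 8 * 6*sqrt(3) = 24*sqrt(3).

24*sqrt(3)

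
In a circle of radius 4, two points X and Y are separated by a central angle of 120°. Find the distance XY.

Drop a perpendicular from the center to the chord, bisecting both the chord and the central angle.
Each half-chord = r sin(θ/2) = 4 sin(60°).
The full chord = 2 × 4 × sin(60°) = 4*sqrt(3).

4*sqrt(3)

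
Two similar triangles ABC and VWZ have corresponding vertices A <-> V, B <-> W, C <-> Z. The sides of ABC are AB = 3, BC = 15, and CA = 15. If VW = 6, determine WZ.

Similar triangles have proportional sides. Setting up the proportion:
VW / AB = WZ / BC
6 / 3 = WZ / 15
WZ = 15 * 6 / 3 = 30.

30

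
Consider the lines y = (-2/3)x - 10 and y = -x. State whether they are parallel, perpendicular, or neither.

Slope of line 1: m1 = -2/3
Slope of line 2: m2 = -1
m1 != m2 and m1*m2 = 2/3 != -1. Neither.

Neither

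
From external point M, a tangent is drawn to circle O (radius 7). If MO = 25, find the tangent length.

The tangent, radius, and line from the external point to the center form a right triangle.
The right angle is where the tangent meets the radius.
By the Pythagorean theorem: tangent² + 7² = 25²
tangent² = 625 - 49 = 576
tangent = 24

24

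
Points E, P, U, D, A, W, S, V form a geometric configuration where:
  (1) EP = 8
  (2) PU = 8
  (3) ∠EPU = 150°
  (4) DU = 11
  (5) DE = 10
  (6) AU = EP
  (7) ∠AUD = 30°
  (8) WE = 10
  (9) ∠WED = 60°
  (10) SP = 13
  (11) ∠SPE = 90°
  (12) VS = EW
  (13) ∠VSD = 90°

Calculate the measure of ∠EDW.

Step 1: By the law of cosines on triangle DEW: DW² = 10² + 10² − 2·10·10·cos(60°) = 100, so DW = 10.
Step 2: By the inverse law of cosines on triangle EDW: cos(∠EDW) = (10² + 10² − 10²) / (2·10·10) = 100/200 = 0.5, so ∠EDW = 60°.

Therefore, the measure of angle ∠EDW = 60°.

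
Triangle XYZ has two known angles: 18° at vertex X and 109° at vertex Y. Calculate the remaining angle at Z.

By the triangle angle sum property, the three interior angles of any triangle add up to 180°.
We know angle X = 18° and angle Y = 109°, so their sum is 127°.
Therefore angle Z = 180° - 127° = 53°.

53 degrees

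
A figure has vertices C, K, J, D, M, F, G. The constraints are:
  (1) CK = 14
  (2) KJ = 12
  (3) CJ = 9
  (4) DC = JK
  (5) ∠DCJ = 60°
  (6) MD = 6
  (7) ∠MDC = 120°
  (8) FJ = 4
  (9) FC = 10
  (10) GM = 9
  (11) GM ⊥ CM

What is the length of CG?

From the given relations: DC = JK = 12.
Step 1: By the law of cosines on triangle CDM: CM² = 12² + 6² − 2·12·6·cos(120°) = 252, so CM = 6·√7.
Step 2: By the law of cosines on triangle CMG: CG² = (6·√7)² + 9² − 2·6·√7·9·cos(90°) = 333, so CG = 3·√37.

Therefore, the length of CG = 3·√37.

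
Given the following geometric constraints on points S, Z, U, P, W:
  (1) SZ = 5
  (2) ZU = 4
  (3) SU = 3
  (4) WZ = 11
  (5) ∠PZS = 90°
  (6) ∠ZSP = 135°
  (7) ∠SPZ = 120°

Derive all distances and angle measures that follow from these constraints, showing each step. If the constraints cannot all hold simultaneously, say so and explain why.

These constraints are not satisfiable: (5), (6) and (7) are the three interior angles of triangle PZS, which must sum to 180°, but 90° + 135° + 120° = 345°. No planar figure meets all of them, so nothing further can be derived.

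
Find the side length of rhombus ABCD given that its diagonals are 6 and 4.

Half-diagonals are 3 and 2. side = sqrt(3^2 + 2^2) = sqrt(13)

sqrt(13)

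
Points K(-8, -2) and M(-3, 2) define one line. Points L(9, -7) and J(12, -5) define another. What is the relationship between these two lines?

Slope of line 1: m1 = (2 - -2)/(-3 - -8) = 4/5 = 4/5
Slope of line 2: m2 = (-5 - -7)/(12 - 9) = 2/3 = 2/3
m1 != m2 and m1*m2 = 8/15 != -1. Neither.

Neither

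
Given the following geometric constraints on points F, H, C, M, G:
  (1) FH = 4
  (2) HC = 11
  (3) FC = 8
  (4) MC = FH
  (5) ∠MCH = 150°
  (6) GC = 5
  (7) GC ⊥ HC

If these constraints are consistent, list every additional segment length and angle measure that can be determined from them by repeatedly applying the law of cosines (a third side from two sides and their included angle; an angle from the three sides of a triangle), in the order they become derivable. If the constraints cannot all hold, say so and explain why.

The constraints are consistent. Derivable facts, in order:
After 1 step:
- HG = √146
- HM ≈ 14.6
- ∠CFH = 129.84°
- ∠CHF = 33.95°
- ∠FCH = 16.21°
After 2 steps:
- ∠CGH = 65.56°
- ∠CHG = 24.44°
- ∠CHM = 7.87°
- ∠CMH = 22.13°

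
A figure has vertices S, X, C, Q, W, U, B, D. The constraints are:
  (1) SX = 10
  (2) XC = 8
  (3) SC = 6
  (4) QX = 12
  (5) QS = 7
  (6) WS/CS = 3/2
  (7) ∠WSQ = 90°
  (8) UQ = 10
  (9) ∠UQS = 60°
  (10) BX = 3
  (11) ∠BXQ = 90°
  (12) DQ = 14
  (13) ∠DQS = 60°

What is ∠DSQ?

Step 1: By the law of cosines on triangle SQD: SD² = 7² + 14² − 2·7·14·cos(60°) = 147, so SD = 7·√3.
Step 2: By the inverse law of cosines on triangle DSQ: cos(∠DSQ) = ((7·√3)² + 7² − 14²) / (2·7·√3·7) = 0/169.74 = 0, so ∠DSQ = 90°.

Therefore, the measure of angle ∠DSQ = 90°.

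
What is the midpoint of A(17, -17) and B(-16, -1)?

The midpoint is the point halfway along the segment.
Move half the horizontal distance: 17 + (-16 - 17)/2 = 17 + -33/2 = 1/2
Move half the vertical distance: -17 + (-1 - -17)/2 = -17 + 16/2 = -9
Midpoint = (1/2, -9)

(1/2, -9)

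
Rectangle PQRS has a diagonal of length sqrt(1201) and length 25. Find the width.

Using the Pythagorean theorem: d^2 = a^2 + b^2
b^2 = d^2 - a^2
b^2 = 1201 - 625
b^2 = 576
b = sqrt(576) = 24

24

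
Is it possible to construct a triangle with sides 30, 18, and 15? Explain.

Check all three triangle inequalities:
30 + 18 = 48 > 15 ✓
30 + 15 = 45 > 18 ✓
18 + 15 = 33 > 30 ✓
All conditions hold, so these sides form a valid triangle.

Yes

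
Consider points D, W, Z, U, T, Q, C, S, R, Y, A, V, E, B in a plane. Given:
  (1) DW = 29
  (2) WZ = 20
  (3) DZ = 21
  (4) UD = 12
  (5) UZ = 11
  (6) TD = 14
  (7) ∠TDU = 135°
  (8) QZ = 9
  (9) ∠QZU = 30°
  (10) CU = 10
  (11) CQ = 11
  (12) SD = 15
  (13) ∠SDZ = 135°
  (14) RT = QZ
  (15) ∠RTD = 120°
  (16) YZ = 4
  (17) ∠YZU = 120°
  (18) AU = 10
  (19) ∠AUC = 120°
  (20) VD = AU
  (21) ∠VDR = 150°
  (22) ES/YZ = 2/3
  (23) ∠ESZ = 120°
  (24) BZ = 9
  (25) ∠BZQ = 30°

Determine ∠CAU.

Step 1: By the law of cosines on triangle AUC: AC² = 10² + 10² − 2·10·10·cos(120°) = 300, so AC = 10·√3.
Step 2: By the inverse law of cosines on triangle CAU: cos(∠CAU) = ((10·√3)² + 10² − 10²) / (2·10·√3·10) = 300/346.41 = 0.866, so ∠CAU = 30°.

Therefore, the measure of angle ∠CAU = 30°.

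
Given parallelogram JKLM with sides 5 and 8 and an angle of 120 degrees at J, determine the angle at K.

Opposite sides of a parallelogram are parallel, so consecutive angles form co-interior angles on a transversal.
Co-interior angles sum to 180°, giving angle K = 180 - 120 = 60 degrees.

60 degrees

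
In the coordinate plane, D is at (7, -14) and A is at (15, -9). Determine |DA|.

The horizontal distance is |15 - 7| = 8 and the vertical distance is |-9 - -14| = 5.
By the Pythagorean theorem, d = sqrt(8^2 + 5^2) = sqrt(89).

sqrt(89)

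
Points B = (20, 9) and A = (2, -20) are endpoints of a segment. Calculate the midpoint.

M = ((x₁ + x₂)/2, (y₁ + y₂)/2)
= ((20 + 2)/2, (9 + -20)/2)
= (22/2, -11/2) = (11, -11/2)

(11, -11/2)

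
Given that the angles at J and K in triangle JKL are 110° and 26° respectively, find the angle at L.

By the triangle angle sum property, the three interior angles of any triangle add up to 180°.
We know angle J = 110° and angle K = 26°, so their sum is 136°.
Therefore angle L = 180° - 136° = 44°.

44 degrees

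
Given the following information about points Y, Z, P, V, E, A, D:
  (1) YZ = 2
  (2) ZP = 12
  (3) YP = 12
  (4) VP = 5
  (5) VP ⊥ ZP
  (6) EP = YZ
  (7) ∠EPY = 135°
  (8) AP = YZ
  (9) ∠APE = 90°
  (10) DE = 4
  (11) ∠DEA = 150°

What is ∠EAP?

From the given relations: AP = YZ = 2; EP = YZ = 2.
Step 1: By the law of cosines on triangle APE: AE² = 2² + 2² − 2·2·2·cos(90°) = 8, so AE = 2·√2.
Step 2: By the inverse law of cosines on triangle EAP: cos(∠EAP) = ((2·√2)² + 2² − 2²) / (2·2·√2·2) = 8/11.31 = 0.7071, so ∠EAP = 45°.

Therefore, the measure of angle ∠EAP = 45°.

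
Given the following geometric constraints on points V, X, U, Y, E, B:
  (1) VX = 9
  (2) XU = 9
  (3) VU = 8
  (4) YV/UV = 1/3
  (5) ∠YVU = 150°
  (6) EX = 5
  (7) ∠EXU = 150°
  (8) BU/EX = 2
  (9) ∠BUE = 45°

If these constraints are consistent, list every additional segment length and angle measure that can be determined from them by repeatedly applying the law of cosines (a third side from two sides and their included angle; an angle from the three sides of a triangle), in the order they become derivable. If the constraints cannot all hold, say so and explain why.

The constraints are consistent. Derivable facts, in order:
After 1 step:
- UE ≈ 13.56
- UY ≈ 10.4
- ∠UVX = 63.61°
- ∠UXV = 52.78°
- ∠VUX = 63.61°
After 2 steps:
- EB ≈ 9.6
- ∠EUX = 10.62°
- ∠UEX = 19.38°
- ∠UYV = 22.63°
- ∠VUY = 7.37°
After 3 steps:
- ∠BEU = 47.45°
- ∠EBU = 87.55°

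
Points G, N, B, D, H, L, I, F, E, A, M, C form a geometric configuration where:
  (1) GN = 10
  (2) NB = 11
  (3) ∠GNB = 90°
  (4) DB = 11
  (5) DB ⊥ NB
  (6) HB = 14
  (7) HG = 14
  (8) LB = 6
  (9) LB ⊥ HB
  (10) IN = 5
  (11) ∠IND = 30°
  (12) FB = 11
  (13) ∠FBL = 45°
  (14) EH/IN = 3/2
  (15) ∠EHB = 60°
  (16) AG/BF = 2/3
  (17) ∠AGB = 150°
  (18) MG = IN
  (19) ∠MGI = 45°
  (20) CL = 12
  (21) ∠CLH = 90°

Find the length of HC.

Step 1: By the law of cosines on triangle LBH: LH² = 6² + 14² − 2·6·14·cos(90°) = 232, so LH = 2·√58.
Step 2: By the law of cosines on triangle HLC: HC² = (2·√58)² + 12² − 2·2·√58·12·cos(90°) = 376, so HC = 2·√94.

Therefore, the length of HC = 2·√94.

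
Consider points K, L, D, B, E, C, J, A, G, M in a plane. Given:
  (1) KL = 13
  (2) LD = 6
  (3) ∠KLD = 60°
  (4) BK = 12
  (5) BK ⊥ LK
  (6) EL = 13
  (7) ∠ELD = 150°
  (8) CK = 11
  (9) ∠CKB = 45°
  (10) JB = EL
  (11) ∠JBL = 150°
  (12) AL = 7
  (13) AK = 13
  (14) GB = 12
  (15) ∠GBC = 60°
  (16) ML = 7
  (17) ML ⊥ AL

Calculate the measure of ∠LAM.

Step 1: By the law of cosines on triangle ALM: AM² = 7² + 7² − 2·7·7·cos(90°) = 98, so AM = 7·√2.
Step 2: By the inverse law of cosines on triangle LAM: cos(∠LAM) = (7² + (7·√2)² − 7²) / (2·7·7·√2) = 98/138.59 = 0.7071, so ∠LAM = 45°.

Therefore, the measure of angle ∠LAM = 45°.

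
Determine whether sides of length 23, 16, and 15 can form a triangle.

Check all three triangle inequalities:
23 + 16 = 39 > 15 ✓
23 + 15 = 38 > 16 ✓
16 + 15 = 31 > 23 ✓
All conditions hold, so these sides form a valid triangle.

Yes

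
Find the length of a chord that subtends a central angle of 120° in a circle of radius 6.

Chord length = 2r sin(θ/2)
= 2 × 6 × sin(120°/2)
= 2 × 6 × sin(60°)
= 6*sqrt(3)

6*sqrt(3)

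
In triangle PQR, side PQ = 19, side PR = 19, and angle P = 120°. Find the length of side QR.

Law of cosines: QR^2 = 19^2 + 19^2 - 2(19)(19)cos(120°) = 1083, so QR = 19*sqrt(3).

19*sqrt(3)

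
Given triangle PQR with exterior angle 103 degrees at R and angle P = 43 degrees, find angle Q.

angle Q = 103 - 43 = 60 degrees (exterior angle theorem).

60 degrees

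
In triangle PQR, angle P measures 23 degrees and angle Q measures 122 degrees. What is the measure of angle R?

angle R = 180 - 23 - 122 = 35 degrees.

35 degrees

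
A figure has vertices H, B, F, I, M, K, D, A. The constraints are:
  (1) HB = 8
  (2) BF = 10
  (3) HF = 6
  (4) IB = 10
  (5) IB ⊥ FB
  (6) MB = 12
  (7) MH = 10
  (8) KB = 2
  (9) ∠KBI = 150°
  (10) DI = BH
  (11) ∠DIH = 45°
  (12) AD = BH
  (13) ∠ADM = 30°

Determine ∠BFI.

Step 1: By the law of cosines on triangle FBI: FI² = 10² + 10² − 2·10·10·cos(90°) = 200, so FI = 10·√2.
Step 2: By the inverse law of cosines on triangle BFI: cos(∠BFI) = (10² + (10·√2)² − 10²) / (2·10·10·√2) = 200/282.84 = 0.7071, so ∠BFI = 45°.

Therefore, the measure of angle ∠BFI = 45°.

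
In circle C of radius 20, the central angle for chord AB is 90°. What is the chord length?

Chord length = 2r sin(θ/2)
= 2 × 20 × sin(90°/2)
= 2 × 20 × sin(45°)
= 20*sqrt(2)

20*sqrt(2)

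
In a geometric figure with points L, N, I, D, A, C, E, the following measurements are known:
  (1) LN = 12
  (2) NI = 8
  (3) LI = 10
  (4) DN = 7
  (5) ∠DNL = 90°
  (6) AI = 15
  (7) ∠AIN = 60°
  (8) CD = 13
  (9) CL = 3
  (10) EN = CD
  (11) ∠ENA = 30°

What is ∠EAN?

From the given relations: EN = CD = 13.
Step 1: By the law of cosines on triangle NIA: NA² = 8² + 15² − 2·8·15·cos(60°) = 169, so NA = 13.
Step 2: By the law of cosines on triangle ANE: AE² = 13² + 13² − 2·13·13·cos(30°) = 45.28, so AE ≈ 6.73.
Step 3: By the inverse law of cosines on triangle EAN: cos(∠EAN) = (6.73² + 13² − 13²) / (2·6.73·13) = 45.28/174.96 = 0.2588, so ∠EAN = 75°.

Therefore, the measure of angle ∠EAN = 75°.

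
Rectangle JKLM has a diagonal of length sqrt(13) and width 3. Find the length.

The diagonal of a rectangle forms a right triangle with the two sides.
Rearranging the Pythagorean theorem: missing side = sqrt(d^2 - known^2).
= sqrt(13 - 9) = sqrt(4) = 2.

2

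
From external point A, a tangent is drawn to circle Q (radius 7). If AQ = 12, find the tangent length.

Let T be the point of tangency. Then QT ⊥ AT (radius ⊥ tangent).
In right triangle QTA: QA² = QT² + AT²
12² = 7² + AT²
AT² = 95, AT = sqrt(95)

sqrt(95)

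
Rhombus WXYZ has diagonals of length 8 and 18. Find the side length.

Half-diagonals are 4 and 9. side = sqrt(4^2 + 9^2) = sqrt(97)

sqrt(97)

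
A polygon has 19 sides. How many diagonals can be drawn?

Each of the 19 vertices connects to 16 non-adjacent vertices via diagonals.
Total connections = 19 × 16 = 304, but each diagonal is counted twice.
Number of diagonals = 304 / 2 = 152.

152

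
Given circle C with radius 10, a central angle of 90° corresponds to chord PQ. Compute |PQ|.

Chord length = 2r sin(θ/2)
= 2 × 10 × sin(90°/2)
= 2 × 10 × sin(45°)
= 10*sqrt(2)

10*sqrt(2)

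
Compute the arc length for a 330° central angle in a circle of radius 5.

Arc length = 2π(5)(11/12) = 55*pi/6

55*pi/6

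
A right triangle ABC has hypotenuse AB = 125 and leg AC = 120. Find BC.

BC = sqrt(125^2 - 120^2) = sqrt(1225) = 35

35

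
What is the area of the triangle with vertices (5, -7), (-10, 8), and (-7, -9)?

Using the Shoelace formula for a triangle:
Area = (1/2)|x0(y1 - y2) + x1(y2 - y0) + x2(y0 - y1)|
Area = (1/2)|5(8 - -9) + -10(-9 - -7) + -7(-7 - 8)|
Area = (1/2)|85 + 20 + 105|
Area = (1/2)|210|
Area = (1/2)(210)
Area = 105

105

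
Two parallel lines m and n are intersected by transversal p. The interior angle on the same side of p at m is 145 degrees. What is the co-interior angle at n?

Co-interior (same-side interior) angles are between the parallel lines on the same side of the transversal.
Unlike corresponding or alternate interior angles, they are supplementary rather than equal.
So the angle = 180 - 145 = 35 degrees.

35 degrees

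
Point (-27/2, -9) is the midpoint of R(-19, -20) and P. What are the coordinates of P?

Using the midpoint formula: M = ((x1 + x2)/2, (y1 + y2)/2)
We know M = (-27/2, -9) and R = (-19, -20)
For x: -27/2 = (-19 + x2)/2, so x2 = 2*-27/2 - -19 = -8
For y: -9 = (-20 + y2)/2, so y2 = 2*-9 - -20 = 2
P = (-8, 2)

(-8, 2)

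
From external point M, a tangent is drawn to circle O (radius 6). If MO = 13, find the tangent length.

The tangent, radius, and line from the external point to the center form a right triangle.
The right angle is where the tangent meets the radius.
By the Pythagorean theorem: tangent² + 6² = 13²
tangent² = 169 - 36 = 133
tangent = sqrt(133)

sqrt(133)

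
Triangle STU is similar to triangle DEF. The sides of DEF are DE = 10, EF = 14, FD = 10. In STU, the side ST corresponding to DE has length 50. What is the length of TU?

Similar triangles have proportional sides. Setting up the proportion:
ST / DE = TU / EF
50 / 10 = TU / 14
TU = 14 * 50 / 10 = 70.

70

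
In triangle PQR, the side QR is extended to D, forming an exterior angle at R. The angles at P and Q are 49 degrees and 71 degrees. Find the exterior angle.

The interior angle at R is 180 - 49 - 71 = 60 degrees.
The exterior angle and interior angle at R are supplementary:
Exterior angle = 180 - 60 = 120 degrees.

120 degrees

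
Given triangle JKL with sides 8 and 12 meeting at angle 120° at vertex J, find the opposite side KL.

When two sides and the included angle are known, the law of cosines gives the third side.
c^2 = a^2 + b^2 - 2ab cos(C) generalizes the Pythagorean theorem to non-right triangles.
Here: KL^2 = 64 + 144 - 192*(-1/2) = 304
KL = 4*sqrt(19)

4*sqrt(19)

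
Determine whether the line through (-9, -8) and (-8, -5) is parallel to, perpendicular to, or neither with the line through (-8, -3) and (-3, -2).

Slope of line 1: m1 = (-5 - -8)/(-8 - -9) = 3/1 = 3
Slope of line 2: m2 = (-2 - -3)/(-3 - -8) = 1/5 = 1/5
For parallel lines we need equal slopes: 3 != 1/5.
For perpendicular lines we need m1*m2 = -1: (3)(1/5) = 3/5 != -1.
Since neither condition holds, the lines are neither parallel nor perpendicular.

Neither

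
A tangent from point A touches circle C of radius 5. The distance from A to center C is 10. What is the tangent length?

The tangent, radius, and line from the external point to the center form a right triangle.
The right angle is where the tangent meets the radius.
By the Pythagorean theorem: tangent² + 5² = 10²
tangent² = 100 - 25 = 75
tangent = 5*sqrt(3)

5*sqrt(3)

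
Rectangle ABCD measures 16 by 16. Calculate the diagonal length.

Using the Pythagorean theorem:
d² = 16² + 16² = 256 + 256 = 512
d = sqrt(512) = 16*sqrt(2)

16*sqrt(2)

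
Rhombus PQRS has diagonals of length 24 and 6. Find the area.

Area = (24 * 6) / 2 = 144 / 2 = 72

72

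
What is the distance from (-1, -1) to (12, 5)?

d = sqrt((13)^2 + (6)^2) = sqrt(205)

sqrt(205)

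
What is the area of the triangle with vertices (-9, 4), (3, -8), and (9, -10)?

Using the Shoelace formula for a triangle:
Area = (1/2)|x0(y1 - y2) + x1(y2 - y0) + x2(y0 - y1)|
Area = (1/2)|-9(-8 - -10) + 3(-10 - 4) + 9(4 - -8)|
Area = (1/2)|-18 + -42 + 108|
Area = (1/2)|48|
Area = (1/2)(48)
Area = 24

24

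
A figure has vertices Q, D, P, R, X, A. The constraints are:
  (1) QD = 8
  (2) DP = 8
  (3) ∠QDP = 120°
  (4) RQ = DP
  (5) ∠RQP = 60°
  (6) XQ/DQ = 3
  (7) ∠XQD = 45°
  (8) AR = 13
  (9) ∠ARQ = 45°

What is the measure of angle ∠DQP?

Step 1: By the law of cosines on triangle QDP: QP² = 8² + 8² − 2·8·8·cos(120°) = 192, so QP = 8·√3.
Step 2: By the inverse law of cosines on triangle DQP: cos(∠DQP) = (8² + (8·√3)² − 8²) / (2·8·8·√3) = 192/221.7 = 0.866, so ∠DQP = 30°.

Therefore, the measure of angle ∠DQP = 30°.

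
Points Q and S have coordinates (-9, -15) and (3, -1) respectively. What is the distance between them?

d = sqrt((12)^2 + (14)^2) = sqrt(340) = 2*sqrt(85)

2*sqrt(85)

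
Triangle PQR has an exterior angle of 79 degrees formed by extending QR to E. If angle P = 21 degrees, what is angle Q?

angle Q = 79 - 21 = 58 degrees (exterior angle theorem).

58 degrees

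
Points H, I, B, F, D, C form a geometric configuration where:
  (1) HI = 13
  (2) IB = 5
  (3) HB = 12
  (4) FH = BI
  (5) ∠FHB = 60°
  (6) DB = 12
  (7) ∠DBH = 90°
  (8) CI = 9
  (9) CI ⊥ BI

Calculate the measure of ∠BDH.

Step 1: By the law of cosines on triangle DBH: DH² = 12² + 12² − 2·12·12·cos(90°) = 288, so DH = 12·√2.
Step 2: By the inverse law of cosines on triangle BDH: cos(∠BDH) = (12² + (12·√2)² − 12²) / (2·12·12·√2) = 288/407.29 = 0.7071, so ∠BDH = 45°.

Therefore, the measure of angle ∠BDH = 45°.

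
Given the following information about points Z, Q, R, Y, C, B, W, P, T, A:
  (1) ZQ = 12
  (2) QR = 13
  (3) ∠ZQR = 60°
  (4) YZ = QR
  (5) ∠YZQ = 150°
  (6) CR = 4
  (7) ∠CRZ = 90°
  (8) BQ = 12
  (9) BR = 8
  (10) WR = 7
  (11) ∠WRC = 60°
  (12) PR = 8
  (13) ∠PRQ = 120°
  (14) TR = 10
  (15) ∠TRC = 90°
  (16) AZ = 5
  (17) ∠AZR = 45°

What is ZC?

Step 1: By the law of cosines on triangle ZQR: ZR² = 12² + 13² − 2·12·13·cos(60°) = 157, so ZR = √157.
Step 2: By the law of cosines on triangle ZRC: ZC² = √157² + 4² − 2·√157·4·cos(90°) = 173, so ZC = √173.

Therefore, the length of ZC = √173.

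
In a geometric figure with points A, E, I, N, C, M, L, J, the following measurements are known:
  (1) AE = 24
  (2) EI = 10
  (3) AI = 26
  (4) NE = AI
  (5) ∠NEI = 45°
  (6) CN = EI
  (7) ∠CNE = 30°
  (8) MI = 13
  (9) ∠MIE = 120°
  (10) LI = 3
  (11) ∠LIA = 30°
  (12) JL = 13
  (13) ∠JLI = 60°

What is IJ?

Step 1: By the law of cosines on triangle ILJ: IJ² = 3² + 13² − 2·3·13·cos(60°) = 139, so IJ = √139.

Therefore, the length of IJ = √139.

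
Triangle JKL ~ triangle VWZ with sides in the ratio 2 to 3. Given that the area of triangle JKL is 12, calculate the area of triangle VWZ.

The ratio of areas of similar triangles = (side ratio)^2.
Side ratio = 2:3, so area ratio = 4:9.
Area of VWZ / Area of JKL = 9/4
Area of VWZ = 12 * 9/4 = 27

27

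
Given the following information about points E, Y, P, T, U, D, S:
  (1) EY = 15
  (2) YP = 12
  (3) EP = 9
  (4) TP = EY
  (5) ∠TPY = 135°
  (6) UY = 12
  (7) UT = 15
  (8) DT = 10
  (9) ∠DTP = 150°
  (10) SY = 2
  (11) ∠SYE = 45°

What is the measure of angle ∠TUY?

From the given relations: TP = EY = 15.
Step 1: By the law of cosines on triangle TPY: TY² = 15² + 12² − 2·15·12·cos(135°) = 623.56, so TY ≈ 24.97.
Step 2: By the inverse law of cosines on triangle TUY: cos(∠TUY) = (15² + 12² − 24.97²) / (2·15·12) = -254.56/360 = -0.7071, so ∠TUY = 135°.

Therefore, the measure of angle ∠TUY = 135°.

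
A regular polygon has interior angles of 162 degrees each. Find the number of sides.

Exterior angle = 180 - 162 = 18. n = 360 / 18 = 20.

20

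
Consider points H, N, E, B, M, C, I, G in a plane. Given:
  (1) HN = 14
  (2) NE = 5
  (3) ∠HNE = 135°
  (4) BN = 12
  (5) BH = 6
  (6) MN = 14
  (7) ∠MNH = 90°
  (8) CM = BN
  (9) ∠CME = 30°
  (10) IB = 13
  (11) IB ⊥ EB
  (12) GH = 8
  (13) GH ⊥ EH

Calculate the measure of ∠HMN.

Step 1: By the law of cosines on triangle MNH: MH² = 14² + 14² − 2·14·14·cos(90°) = 392, so MH = 14·√2.
Step 2: By the inverse law of cosines on triangle HMN: cos(∠HMN) = ((14·√2)² + 14² − 14²) / (2·14·√2·14) = 392/554.37 = 0.7071, so ∠HMN = 45°.

Therefore, the measure of angle ∠HMN = 45°.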